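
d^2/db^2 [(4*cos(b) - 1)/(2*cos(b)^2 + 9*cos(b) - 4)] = (-144*sin(b)^4*cos(b) + 88*sin(b)^4 - 121*sin(b)^2 - 31*cos(b)/2 - 117*cos(3*b)/2 + 8*cos(5*b) + 143)/(-2*sin(b)^2 + 9*cos(b) - 2)^3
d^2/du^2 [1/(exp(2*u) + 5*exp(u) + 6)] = (2*(2*exp(u) + 5)^2*exp(u) - (4*exp(u) + 5)*(exp(2*u) + 5*exp(u) + 6))*exp(u)/(exp(2*u) + 5*exp(u) + 6)^3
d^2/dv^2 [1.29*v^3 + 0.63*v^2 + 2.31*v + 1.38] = 7.74*v + 1.26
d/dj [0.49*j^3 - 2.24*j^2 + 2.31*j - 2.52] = 1.47*j^2 - 4.48*j + 2.31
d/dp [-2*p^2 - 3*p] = -4*p - 3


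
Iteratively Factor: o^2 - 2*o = (o)*(o - 2)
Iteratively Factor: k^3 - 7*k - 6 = (k + 1)*(k^2 - k - 6) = (k - 3)*(k + 1)*(k + 2)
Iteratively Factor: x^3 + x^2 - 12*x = (x + 4)*(x^2 - 3*x) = (x - 3)*(x + 4)*(x)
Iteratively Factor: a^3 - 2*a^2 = (a)*(a^2 - 2*a) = a^2*(a - 2)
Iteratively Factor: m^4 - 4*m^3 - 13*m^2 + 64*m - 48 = (m - 4)*(m^3 - 13*m + 12) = (m - 4)*(m - 1)*(m^2 + m - 12) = (m - 4)*(m - 1)*(m + 4)*(m - 3)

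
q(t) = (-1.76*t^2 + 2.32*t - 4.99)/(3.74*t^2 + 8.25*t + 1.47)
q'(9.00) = -0.01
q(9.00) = -0.33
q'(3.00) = -0.02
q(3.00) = -0.23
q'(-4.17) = -0.48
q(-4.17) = -1.41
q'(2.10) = 0.01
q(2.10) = -0.22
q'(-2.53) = -9.00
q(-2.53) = -4.88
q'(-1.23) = -3.30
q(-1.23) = 3.48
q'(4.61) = -0.02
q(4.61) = -0.27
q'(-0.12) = 141.70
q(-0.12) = -9.92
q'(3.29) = -0.02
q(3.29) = -0.24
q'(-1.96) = -973.30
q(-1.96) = 49.03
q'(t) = (2.32 - 3.52*t)/(3.74*t^2 + 8.25*t + 1.47) + (-7.48*t - 8.25)*(-1.76*t^2 + 2.32*t - 4.99)/(3.74*t^2 + 8.25*t + 1.47)^2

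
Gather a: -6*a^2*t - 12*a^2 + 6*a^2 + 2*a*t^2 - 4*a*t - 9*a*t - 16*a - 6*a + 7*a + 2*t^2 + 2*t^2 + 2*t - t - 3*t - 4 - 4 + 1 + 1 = a^2*(-6*t - 6) + a*(2*t^2 - 13*t - 15) + 4*t^2 - 2*t - 6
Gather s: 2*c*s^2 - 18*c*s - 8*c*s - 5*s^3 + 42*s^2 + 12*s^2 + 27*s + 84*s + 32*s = -5*s^3 + s^2*(2*c + 54) + s*(143 - 26*c)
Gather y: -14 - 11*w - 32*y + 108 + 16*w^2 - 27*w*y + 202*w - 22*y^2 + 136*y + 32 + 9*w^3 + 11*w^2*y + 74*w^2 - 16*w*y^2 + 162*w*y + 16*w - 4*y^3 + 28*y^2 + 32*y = 9*w^3 + 90*w^2 + 207*w - 4*y^3 + y^2*(6 - 16*w) + y*(11*w^2 + 135*w + 136) + 126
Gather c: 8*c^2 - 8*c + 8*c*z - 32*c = 8*c^2 + c*(8*z - 40)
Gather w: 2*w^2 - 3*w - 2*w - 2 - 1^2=2*w^2 - 5*w - 3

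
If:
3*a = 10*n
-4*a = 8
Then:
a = -2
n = -3/5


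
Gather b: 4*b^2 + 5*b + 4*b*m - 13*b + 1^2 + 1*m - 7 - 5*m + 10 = 4*b^2 + b*(4*m - 8) - 4*m + 4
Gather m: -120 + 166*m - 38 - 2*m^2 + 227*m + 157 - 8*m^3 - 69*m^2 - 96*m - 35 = -8*m^3 - 71*m^2 + 297*m - 36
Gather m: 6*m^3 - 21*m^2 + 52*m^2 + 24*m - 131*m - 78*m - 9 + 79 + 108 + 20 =6*m^3 + 31*m^2 - 185*m + 198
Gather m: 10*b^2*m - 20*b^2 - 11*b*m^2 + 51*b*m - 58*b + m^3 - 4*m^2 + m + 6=-20*b^2 - 58*b + m^3 + m^2*(-11*b - 4) + m*(10*b^2 + 51*b + 1) + 6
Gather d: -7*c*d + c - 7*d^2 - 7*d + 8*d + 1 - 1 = c - 7*d^2 + d*(1 - 7*c)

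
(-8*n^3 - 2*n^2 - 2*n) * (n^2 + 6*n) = -8*n^5 - 50*n^4 - 14*n^3 - 12*n^2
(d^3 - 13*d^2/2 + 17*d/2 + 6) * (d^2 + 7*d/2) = d^5 - 3*d^4 - 57*d^3/4 + 143*d^2/4 + 21*d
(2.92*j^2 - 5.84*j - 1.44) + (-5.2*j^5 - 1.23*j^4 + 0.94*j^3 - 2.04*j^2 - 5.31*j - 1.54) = -5.2*j^5 - 1.23*j^4 + 0.94*j^3 + 0.88*j^2 - 11.15*j - 2.98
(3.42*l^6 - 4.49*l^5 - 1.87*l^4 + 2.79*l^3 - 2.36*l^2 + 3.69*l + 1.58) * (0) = 0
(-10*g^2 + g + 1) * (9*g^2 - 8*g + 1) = -90*g^4 + 89*g^3 - 9*g^2 - 7*g + 1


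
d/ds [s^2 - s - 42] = 2*s - 1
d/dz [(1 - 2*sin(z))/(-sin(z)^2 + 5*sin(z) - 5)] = (2*sin(z) + cos(2*z) + 4)*cos(z)/(sin(z)^2 - 5*sin(z) + 5)^2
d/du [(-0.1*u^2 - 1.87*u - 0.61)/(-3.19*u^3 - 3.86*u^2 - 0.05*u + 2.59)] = (-0.319*u^4 - 11.9306*u^3 - 13.0509*u^2 - 5.2272*u - 4.8738)/(10.1761*u^6 + 24.6268*u^5 + 15.2186*u^4 - 16.1382*u^3 - 19.9923*u^2 - 0.259*u + 6.7081)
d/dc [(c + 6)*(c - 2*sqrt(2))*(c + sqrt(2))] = 3*c^2 - 2*sqrt(2)*c + 12*c - 6*sqrt(2) - 4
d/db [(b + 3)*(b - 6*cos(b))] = b + (b + 3)*(6*sin(b) + 1) - 6*cos(b)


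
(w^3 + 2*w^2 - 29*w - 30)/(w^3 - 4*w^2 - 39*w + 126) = (w^2 - 4*w - 5)/(w^2 - 10*w + 21)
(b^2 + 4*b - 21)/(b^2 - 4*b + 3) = (b + 7)/(b - 1)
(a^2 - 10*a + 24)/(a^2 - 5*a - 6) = (a - 4)/(a + 1)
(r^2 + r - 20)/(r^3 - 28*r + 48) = (r + 5)/(r^2 + 4*r - 12)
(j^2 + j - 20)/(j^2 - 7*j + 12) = (j + 5)/(j - 3)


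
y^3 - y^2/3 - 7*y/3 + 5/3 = (y - 1)^2*(y + 5/3)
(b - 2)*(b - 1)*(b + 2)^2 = b^4 + b^3 - 6*b^2 - 4*b + 8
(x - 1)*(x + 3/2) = x^2 + x/2 - 3/2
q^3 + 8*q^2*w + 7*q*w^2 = q*(q + w)*(q + 7*w)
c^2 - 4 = (c - 2)*(c + 2)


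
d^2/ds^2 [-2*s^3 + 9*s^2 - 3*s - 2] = 18 - 12*s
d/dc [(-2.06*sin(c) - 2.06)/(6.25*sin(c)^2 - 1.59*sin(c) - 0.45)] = (12.875*sin(c)^2 + 25.75*sin(c) - 2.3484)*cos(c)/(39.0625*sin(c)^4 - 19.875*sin(c)^3 - 3.0969*sin(c)^2 + 1.431*sin(c) + 0.2025)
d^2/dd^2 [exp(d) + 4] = exp(d)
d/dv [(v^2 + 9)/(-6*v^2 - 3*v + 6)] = (-v^2 + 40*v + 9)/(3*(4*v^4 + 4*v^3 - 7*v^2 - 4*v + 4))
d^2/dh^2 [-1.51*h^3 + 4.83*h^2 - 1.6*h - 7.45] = 9.66 - 9.06*h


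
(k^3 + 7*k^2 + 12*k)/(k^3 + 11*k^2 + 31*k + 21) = k*(k + 4)/(k^2 + 8*k + 7)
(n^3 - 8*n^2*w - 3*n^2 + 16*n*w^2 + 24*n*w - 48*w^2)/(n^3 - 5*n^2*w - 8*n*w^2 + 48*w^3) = (n - 3)/(n + 3*w)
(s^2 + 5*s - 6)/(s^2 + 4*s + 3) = (s^2 + 5*s - 6)/(s^2 + 4*s + 3)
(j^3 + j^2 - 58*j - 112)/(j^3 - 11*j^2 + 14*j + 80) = (j + 7)/(j - 5)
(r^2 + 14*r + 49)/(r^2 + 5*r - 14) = (r + 7)/(r - 2)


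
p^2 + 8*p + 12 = (p + 2)*(p + 6)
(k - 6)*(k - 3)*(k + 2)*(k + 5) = k^4 - 2*k^3 - 35*k^2 + 36*k + 180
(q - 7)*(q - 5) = q^2 - 12*q + 35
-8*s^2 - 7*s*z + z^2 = (-8*s + z)*(s + z)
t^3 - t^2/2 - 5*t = t*(t - 5/2)*(t + 2)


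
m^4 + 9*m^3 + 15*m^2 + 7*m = m*(m + 1)^2*(m + 7)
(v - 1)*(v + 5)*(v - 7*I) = v^3 + 4*v^2 - 7*I*v^2 - 5*v - 28*I*v + 35*I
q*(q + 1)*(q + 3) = q^3 + 4*q^2 + 3*q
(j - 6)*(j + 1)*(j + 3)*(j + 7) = j^4 + 5*j^3 - 35*j^2 - 165*j - 126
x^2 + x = x*(x + 1)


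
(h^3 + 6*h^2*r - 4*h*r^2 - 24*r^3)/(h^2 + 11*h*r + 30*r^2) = (h^2 - 4*r^2)/(h + 5*r)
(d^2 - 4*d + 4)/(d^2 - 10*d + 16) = (d - 2)/(d - 8)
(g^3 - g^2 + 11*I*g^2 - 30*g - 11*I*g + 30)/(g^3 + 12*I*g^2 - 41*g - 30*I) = (g - 1)/(g + I)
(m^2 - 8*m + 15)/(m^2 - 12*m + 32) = (m^2 - 8*m + 15)/(m^2 - 12*m + 32)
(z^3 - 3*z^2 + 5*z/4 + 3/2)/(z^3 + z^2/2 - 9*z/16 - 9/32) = 8*(2*z^2 - 7*z + 6)/(16*z^2 - 9)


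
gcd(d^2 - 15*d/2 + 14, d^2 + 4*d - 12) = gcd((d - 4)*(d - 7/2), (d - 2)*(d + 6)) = 1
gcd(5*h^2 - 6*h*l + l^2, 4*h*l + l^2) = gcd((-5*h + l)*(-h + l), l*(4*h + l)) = 1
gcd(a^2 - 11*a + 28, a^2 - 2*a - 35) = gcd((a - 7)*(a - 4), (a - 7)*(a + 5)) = a - 7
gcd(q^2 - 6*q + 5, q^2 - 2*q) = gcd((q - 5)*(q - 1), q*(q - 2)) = 1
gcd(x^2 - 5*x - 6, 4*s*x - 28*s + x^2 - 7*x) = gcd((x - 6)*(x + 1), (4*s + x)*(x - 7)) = 1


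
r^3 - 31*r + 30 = (r - 5)*(r - 1)*(r + 6)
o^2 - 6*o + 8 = (o - 4)*(o - 2)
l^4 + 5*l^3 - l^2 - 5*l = l*(l - 1)*(l + 1)*(l + 5)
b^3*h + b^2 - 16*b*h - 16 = (b - 4)*(b + 4)*(b*h + 1)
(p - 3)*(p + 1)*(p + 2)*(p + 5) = p^4 + 5*p^3 - 7*p^2 - 41*p - 30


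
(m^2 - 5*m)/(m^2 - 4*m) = (m - 5)/(m - 4)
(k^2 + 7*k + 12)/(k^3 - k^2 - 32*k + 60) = (k^2 + 7*k + 12)/(k^3 - k^2 - 32*k + 60)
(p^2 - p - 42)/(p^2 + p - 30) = (p - 7)/(p - 5)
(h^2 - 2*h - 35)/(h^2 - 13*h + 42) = (h + 5)/(h - 6)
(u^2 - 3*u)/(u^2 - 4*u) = (u - 3)/(u - 4)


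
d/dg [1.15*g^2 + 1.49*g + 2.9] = 2.3*g + 1.49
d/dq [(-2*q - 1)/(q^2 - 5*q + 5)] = (2*q^2 + 2*q - 15)/(q^4 - 10*q^3 + 35*q^2 - 50*q + 25)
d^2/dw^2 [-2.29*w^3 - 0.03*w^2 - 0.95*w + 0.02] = -13.74*w - 0.06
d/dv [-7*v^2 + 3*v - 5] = 3 - 14*v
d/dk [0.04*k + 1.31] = 0.0400000000000000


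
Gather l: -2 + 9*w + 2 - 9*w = 0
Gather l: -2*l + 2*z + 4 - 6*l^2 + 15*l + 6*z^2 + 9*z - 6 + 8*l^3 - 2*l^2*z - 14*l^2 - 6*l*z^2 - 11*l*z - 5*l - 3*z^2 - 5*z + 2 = 8*l^3 + l^2*(-2*z - 20) + l*(-6*z^2 - 11*z + 8) + 3*z^2 + 6*z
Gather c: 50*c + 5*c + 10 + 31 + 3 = 55*c + 44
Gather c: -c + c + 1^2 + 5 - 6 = 0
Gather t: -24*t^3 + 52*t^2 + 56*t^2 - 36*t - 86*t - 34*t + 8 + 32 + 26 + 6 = -24*t^3 + 108*t^2 - 156*t + 72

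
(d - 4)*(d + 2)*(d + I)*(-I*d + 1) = -I*d^4 + 2*d^3 + 2*I*d^3 - 4*d^2 + 9*I*d^2 - 16*d - 2*I*d - 8*I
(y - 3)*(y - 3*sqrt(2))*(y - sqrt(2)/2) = y^3 - 7*sqrt(2)*y^2/2 - 3*y^2 + 3*y + 21*sqrt(2)*y/2 - 9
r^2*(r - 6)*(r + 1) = r^4 - 5*r^3 - 6*r^2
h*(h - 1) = h^2 - h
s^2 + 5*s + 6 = (s + 2)*(s + 3)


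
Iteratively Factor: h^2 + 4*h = (h + 4)*(h)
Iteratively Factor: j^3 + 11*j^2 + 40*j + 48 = (j + 4)*(j^2 + 7*j + 12) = (j + 4)^2*(j + 3)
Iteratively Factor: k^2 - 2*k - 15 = (k - 5)*(k + 3)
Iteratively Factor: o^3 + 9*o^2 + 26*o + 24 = (o + 4)*(o^2 + 5*o + 6) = (o + 3)*(o + 4)*(o + 2)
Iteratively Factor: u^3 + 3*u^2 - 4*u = (u + 4)*(u^2 - u) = (u - 1)*(u + 4)*(u)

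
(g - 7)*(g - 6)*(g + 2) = g^3 - 11*g^2 + 16*g + 84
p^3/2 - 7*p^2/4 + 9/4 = (p/2 + 1/2)*(p - 3)*(p - 3/2)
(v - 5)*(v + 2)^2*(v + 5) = v^4 + 4*v^3 - 21*v^2 - 100*v - 100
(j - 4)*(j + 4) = j^2 - 16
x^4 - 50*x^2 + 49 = (x - 7)*(x - 1)*(x + 1)*(x + 7)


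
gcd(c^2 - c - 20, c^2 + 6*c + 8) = c + 4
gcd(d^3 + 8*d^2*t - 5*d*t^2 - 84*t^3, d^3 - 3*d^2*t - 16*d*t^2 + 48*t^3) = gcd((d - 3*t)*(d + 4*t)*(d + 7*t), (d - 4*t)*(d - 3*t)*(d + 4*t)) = -d^2 - d*t + 12*t^2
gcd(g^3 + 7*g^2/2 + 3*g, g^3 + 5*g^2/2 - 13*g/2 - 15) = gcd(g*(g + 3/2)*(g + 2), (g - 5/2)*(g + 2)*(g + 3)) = g + 2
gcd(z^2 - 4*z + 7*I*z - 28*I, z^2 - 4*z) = z - 4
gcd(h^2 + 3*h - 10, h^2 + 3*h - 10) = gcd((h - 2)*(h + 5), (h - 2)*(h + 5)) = h^2 + 3*h - 10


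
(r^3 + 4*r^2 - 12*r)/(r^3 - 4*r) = (r + 6)/(r + 2)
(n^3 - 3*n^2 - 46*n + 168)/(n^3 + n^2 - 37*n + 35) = (n^2 - 10*n + 24)/(n^2 - 6*n + 5)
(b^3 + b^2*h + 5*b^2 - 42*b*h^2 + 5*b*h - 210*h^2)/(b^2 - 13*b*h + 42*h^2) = (b^2 + 7*b*h + 5*b + 35*h)/(b - 7*h)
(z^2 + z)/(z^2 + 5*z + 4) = z/(z + 4)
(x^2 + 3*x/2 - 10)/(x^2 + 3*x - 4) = (x - 5/2)/(x - 1)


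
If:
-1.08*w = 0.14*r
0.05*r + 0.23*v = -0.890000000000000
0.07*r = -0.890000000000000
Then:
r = -12.71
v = -1.11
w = 1.65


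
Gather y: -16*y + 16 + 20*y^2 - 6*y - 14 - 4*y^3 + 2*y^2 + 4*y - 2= -4*y^3 + 22*y^2 - 18*y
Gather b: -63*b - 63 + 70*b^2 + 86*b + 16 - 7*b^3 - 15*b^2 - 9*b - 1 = -7*b^3 + 55*b^2 + 14*b - 48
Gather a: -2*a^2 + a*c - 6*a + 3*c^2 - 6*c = -2*a^2 + a*(c - 6) + 3*c^2 - 6*c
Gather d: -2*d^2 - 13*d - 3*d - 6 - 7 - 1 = -2*d^2 - 16*d - 14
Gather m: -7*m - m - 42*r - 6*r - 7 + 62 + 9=-8*m - 48*r + 64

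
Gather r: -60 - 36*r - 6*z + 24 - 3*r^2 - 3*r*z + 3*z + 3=-3*r^2 + r*(-3*z - 36) - 3*z - 33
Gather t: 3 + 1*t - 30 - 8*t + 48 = 21 - 7*t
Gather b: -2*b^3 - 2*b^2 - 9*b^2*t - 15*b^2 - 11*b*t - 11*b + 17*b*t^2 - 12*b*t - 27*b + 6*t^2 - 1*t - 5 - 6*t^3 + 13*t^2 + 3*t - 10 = -2*b^3 + b^2*(-9*t - 17) + b*(17*t^2 - 23*t - 38) - 6*t^3 + 19*t^2 + 2*t - 15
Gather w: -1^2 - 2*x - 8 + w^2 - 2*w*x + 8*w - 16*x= w^2 + w*(8 - 2*x) - 18*x - 9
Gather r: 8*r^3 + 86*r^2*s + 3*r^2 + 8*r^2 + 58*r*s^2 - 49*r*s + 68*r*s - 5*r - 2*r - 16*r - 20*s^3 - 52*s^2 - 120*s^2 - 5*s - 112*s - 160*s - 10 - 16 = 8*r^3 + r^2*(86*s + 11) + r*(58*s^2 + 19*s - 23) - 20*s^3 - 172*s^2 - 277*s - 26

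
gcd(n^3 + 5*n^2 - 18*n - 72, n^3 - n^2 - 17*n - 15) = n + 3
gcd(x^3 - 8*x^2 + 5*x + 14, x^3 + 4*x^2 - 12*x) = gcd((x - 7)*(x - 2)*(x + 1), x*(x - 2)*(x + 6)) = x - 2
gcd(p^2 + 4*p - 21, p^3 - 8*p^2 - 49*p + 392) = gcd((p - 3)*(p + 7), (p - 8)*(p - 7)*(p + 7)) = p + 7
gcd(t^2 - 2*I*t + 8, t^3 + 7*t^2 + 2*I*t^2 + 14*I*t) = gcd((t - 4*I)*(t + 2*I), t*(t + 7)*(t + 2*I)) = t + 2*I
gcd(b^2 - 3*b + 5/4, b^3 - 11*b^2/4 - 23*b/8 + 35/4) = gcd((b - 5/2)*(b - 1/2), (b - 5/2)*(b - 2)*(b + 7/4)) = b - 5/2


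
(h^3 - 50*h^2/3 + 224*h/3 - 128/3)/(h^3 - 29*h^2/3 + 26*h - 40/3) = (h^2 - 16*h + 64)/(h^2 - 9*h + 20)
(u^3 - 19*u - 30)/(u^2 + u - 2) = (u^2 - 2*u - 15)/(u - 1)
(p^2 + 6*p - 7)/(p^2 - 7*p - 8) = (-p^2 - 6*p + 7)/(-p^2 + 7*p + 8)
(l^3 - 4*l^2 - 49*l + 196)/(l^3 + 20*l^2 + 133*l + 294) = (l^2 - 11*l + 28)/(l^2 + 13*l + 42)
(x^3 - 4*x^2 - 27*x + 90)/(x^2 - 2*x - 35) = (x^2 - 9*x + 18)/(x - 7)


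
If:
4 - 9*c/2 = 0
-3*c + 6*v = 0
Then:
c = 8/9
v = 4/9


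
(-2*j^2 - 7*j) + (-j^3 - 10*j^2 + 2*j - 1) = -j^3 - 12*j^2 - 5*j - 1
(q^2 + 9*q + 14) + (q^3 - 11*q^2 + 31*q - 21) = q^3 - 10*q^2 + 40*q - 7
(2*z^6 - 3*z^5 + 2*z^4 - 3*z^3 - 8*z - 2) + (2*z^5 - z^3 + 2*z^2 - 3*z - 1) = 2*z^6 - z^5 + 2*z^4 - 4*z^3 + 2*z^2 - 11*z - 3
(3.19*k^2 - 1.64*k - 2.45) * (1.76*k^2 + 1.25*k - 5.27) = 5.6144*k^4 + 1.1011*k^3 - 23.1733*k^2 + 5.5803*k + 12.9115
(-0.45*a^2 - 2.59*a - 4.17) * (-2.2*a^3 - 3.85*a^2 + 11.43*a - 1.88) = 0.99*a^5 + 7.4305*a^4 + 14.002*a^3 - 12.7032*a^2 - 42.7939*a + 7.8396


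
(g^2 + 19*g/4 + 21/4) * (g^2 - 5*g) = g^4 - g^3/4 - 37*g^2/2 - 105*g/4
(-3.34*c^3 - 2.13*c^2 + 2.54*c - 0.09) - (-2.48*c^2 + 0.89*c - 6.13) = -3.34*c^3 + 0.35*c^2 + 1.65*c + 6.04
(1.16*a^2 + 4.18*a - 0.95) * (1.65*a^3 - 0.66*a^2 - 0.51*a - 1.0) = 1.914*a^5 + 6.1314*a^4 - 4.9179*a^3 - 2.6648*a^2 - 3.6955*a + 0.95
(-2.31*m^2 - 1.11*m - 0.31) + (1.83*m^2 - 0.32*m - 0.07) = -0.48*m^2 - 1.43*m - 0.38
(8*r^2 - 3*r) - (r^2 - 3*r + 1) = 7*r^2 - 1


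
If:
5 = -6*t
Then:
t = -5/6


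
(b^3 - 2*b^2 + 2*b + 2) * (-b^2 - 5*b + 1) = -b^5 - 3*b^4 + 9*b^3 - 14*b^2 - 8*b + 2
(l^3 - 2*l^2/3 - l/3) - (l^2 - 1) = l^3 - 5*l^2/3 - l/3 + 1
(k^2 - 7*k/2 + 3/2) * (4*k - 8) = 4*k^3 - 22*k^2 + 34*k - 12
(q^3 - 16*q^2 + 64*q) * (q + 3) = q^4 - 13*q^3 + 16*q^2 + 192*q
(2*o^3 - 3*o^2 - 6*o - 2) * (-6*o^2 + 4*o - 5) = -12*o^5 + 26*o^4 + 14*o^3 + 3*o^2 + 22*o + 10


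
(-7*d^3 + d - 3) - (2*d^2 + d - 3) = -7*d^3 - 2*d^2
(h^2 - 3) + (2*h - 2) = h^2 + 2*h - 5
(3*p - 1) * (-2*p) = -6*p^2 + 2*p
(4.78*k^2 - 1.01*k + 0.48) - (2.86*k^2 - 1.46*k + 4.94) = 1.92*k^2 + 0.45*k - 4.46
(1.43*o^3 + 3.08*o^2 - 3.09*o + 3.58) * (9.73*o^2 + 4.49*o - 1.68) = 13.9139*o^5 + 36.3891*o^4 - 18.6389*o^3 + 15.7849*o^2 + 21.2654*o - 6.0144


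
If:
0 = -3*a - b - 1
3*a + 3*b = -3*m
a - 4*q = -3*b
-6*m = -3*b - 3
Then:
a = -2/7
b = -1/7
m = 3/7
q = -5/28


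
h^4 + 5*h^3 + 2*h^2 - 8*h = h*(h - 1)*(h + 2)*(h + 4)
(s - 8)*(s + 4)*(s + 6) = s^3 + 2*s^2 - 56*s - 192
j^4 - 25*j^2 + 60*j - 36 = (j - 3)*(j - 2)*(j - 1)*(j + 6)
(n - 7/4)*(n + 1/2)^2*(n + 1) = n^4 + n^3/4 - 9*n^2/4 - 31*n/16 - 7/16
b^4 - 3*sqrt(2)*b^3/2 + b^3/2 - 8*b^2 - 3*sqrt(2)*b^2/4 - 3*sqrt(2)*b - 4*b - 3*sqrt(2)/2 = (b + 1/2)*(b - 3*sqrt(2))*(b + sqrt(2)/2)*(b + sqrt(2))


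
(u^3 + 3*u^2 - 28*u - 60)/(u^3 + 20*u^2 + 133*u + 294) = (u^2 - 3*u - 10)/(u^2 + 14*u + 49)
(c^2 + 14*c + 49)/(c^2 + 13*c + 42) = (c + 7)/(c + 6)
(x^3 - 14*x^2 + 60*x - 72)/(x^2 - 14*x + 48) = (x^2 - 8*x + 12)/(x - 8)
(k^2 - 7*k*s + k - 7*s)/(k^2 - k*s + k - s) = (-k + 7*s)/(-k + s)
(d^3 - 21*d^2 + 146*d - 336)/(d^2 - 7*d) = d - 14 + 48/d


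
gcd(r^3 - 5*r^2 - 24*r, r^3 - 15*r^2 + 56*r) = r^2 - 8*r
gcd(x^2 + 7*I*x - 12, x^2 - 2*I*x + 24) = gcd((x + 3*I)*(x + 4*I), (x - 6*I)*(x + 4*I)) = x + 4*I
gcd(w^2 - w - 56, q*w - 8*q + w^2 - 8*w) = w - 8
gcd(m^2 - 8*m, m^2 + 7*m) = m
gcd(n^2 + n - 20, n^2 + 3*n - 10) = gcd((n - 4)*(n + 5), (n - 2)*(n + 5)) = n + 5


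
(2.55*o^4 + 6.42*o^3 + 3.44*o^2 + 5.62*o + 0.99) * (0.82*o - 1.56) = 2.091*o^5 + 1.2864*o^4 - 7.1944*o^3 - 0.758000000000001*o^2 - 7.9554*o - 1.5444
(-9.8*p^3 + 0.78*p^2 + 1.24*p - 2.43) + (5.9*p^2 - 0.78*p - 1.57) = -9.8*p^3 + 6.68*p^2 + 0.46*p - 4.0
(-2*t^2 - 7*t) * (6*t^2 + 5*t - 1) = -12*t^4 - 52*t^3 - 33*t^2 + 7*t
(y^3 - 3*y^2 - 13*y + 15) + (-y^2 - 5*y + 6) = y^3 - 4*y^2 - 18*y + 21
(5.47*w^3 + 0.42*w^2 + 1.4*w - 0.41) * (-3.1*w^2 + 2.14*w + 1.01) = -16.957*w^5 + 10.4038*w^4 + 2.0835*w^3 + 4.6912*w^2 + 0.5366*w - 0.4141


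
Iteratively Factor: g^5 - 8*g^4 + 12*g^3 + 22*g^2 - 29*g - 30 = (g + 1)*(g^4 - 9*g^3 + 21*g^2 + g - 30) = (g + 1)^2*(g^3 - 10*g^2 + 31*g - 30) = (g - 5)*(g + 1)^2*(g^2 - 5*g + 6) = (g - 5)*(g - 3)*(g + 1)^2*(g - 2)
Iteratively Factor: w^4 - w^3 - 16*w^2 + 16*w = (w)*(w^3 - w^2 - 16*w + 16) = w*(w - 4)*(w^2 + 3*w - 4) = w*(w - 4)*(w + 4)*(w - 1)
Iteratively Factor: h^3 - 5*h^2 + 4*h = (h - 1)*(h^2 - 4*h) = h*(h - 1)*(h - 4)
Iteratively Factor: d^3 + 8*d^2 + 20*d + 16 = (d + 4)*(d^2 + 4*d + 4) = (d + 2)*(d + 4)*(d + 2)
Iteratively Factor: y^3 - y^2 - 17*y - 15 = (y + 1)*(y^2 - 2*y - 15) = (y - 5)*(y + 1)*(y + 3)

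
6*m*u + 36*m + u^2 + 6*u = (6*m + u)*(u + 6)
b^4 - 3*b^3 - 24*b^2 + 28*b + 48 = (b - 6)*(b - 2)*(b + 1)*(b + 4)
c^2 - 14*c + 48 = (c - 8)*(c - 6)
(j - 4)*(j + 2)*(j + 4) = j^3 + 2*j^2 - 16*j - 32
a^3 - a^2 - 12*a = a*(a - 4)*(a + 3)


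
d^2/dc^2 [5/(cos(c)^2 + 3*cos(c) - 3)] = 5*(-4*sin(c)^4 + 9*sin(c)^2*cos(c) + 23*sin(c)^2 + 5)/(cos(c)^2 + 3*cos(c) - 3)^3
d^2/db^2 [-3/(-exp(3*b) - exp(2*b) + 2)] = 3*(2*(3*exp(b) + 2)^2*exp(2*b) - (9*exp(b) + 4)*(exp(3*b) + exp(2*b) - 2))*exp(2*b)/(exp(3*b) + exp(2*b) - 2)^3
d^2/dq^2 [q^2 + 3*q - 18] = 2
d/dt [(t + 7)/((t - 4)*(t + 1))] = (-t^2 - 14*t + 17)/(t^4 - 6*t^3 + t^2 + 24*t + 16)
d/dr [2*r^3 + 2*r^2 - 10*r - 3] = 6*r^2 + 4*r - 10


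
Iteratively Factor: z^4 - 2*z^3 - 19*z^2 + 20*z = (z - 1)*(z^3 - z^2 - 20*z) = z*(z - 1)*(z^2 - z - 20) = z*(z - 5)*(z - 1)*(z + 4)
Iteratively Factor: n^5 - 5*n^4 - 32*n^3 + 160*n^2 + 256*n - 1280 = (n - 4)*(n^4 - n^3 - 36*n^2 + 16*n + 320) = (n - 5)*(n - 4)*(n^3 + 4*n^2 - 16*n - 64) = (n - 5)*(n - 4)*(n + 4)*(n^2 - 16) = (n - 5)*(n - 4)^2*(n + 4)*(n + 4)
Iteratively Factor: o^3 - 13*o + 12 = (o + 4)*(o^2 - 4*o + 3) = (o - 1)*(o + 4)*(o - 3)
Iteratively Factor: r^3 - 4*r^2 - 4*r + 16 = (r - 2)*(r^2 - 2*r - 8) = (r - 2)*(r + 2)*(r - 4)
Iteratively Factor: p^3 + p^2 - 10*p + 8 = (p + 4)*(p^2 - 3*p + 2) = (p - 1)*(p + 4)*(p - 2)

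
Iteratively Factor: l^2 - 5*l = (l - 5)*(l)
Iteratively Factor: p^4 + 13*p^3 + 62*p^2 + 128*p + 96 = (p + 4)*(p^3 + 9*p^2 + 26*p + 24) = (p + 4)^2*(p^2 + 5*p + 6) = (p + 3)*(p + 4)^2*(p + 2)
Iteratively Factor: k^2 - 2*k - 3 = (k - 3)*(k + 1)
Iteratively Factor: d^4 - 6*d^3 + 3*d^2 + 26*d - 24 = (d - 4)*(d^3 - 2*d^2 - 5*d + 6) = (d - 4)*(d - 1)*(d^2 - d - 6) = (d - 4)*(d - 3)*(d - 1)*(d + 2)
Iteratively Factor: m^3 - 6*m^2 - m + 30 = (m - 5)*(m^2 - m - 6) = (m - 5)*(m - 3)*(m + 2)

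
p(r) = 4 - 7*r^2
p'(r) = -14*r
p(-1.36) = -8.95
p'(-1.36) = 19.04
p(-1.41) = -9.92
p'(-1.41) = 19.74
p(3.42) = -77.87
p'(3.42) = -47.88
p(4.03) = -109.69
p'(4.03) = -56.42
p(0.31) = 3.33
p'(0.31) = -4.34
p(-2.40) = -36.32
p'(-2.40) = 33.60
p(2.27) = -32.07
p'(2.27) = -31.78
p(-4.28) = -124.23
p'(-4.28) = 59.92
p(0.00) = 4.00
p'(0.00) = 0.00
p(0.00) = 4.00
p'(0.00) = 0.00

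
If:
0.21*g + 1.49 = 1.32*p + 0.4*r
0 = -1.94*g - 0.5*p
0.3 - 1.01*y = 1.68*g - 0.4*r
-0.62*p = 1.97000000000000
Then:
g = 0.82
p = -3.18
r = 14.64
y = 4.73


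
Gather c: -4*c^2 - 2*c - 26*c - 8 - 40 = -4*c^2 - 28*c - 48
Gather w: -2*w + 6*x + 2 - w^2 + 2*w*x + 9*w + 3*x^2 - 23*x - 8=-w^2 + w*(2*x + 7) + 3*x^2 - 17*x - 6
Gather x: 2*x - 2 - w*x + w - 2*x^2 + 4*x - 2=w - 2*x^2 + x*(6 - w) - 4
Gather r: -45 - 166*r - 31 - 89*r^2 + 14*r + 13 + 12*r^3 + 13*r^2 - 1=12*r^3 - 76*r^2 - 152*r - 64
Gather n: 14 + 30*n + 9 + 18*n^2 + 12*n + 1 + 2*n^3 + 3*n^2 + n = 2*n^3 + 21*n^2 + 43*n + 24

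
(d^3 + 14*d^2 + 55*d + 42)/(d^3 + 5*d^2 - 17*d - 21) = (d + 6)/(d - 3)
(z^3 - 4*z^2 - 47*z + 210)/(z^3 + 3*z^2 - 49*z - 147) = (z^2 - 11*z + 30)/(z^2 - 4*z - 21)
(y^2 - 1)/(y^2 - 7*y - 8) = (y - 1)/(y - 8)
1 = 1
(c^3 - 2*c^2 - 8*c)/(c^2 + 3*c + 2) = c*(c - 4)/(c + 1)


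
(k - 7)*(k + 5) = k^2 - 2*k - 35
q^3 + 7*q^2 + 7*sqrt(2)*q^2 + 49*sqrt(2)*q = q*(q + 7)*(q + 7*sqrt(2))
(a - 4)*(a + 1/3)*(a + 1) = a^3 - 8*a^2/3 - 5*a - 4/3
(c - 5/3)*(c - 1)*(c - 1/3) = c^3 - 3*c^2 + 23*c/9 - 5/9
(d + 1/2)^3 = d^3 + 3*d^2/2 + 3*d/4 + 1/8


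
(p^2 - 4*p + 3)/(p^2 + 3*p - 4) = (p - 3)/(p + 4)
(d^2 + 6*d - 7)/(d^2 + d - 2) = (d + 7)/(d + 2)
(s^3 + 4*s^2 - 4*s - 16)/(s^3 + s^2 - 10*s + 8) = (s + 2)/(s - 1)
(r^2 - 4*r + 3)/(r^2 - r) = (r - 3)/r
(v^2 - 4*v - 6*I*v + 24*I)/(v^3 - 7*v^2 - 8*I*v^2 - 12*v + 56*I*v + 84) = (v - 4)/(v^2 - v*(7 + 2*I) + 14*I)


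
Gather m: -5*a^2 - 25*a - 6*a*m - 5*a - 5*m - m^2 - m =-5*a^2 - 30*a - m^2 + m*(-6*a - 6)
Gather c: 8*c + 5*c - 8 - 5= 13*c - 13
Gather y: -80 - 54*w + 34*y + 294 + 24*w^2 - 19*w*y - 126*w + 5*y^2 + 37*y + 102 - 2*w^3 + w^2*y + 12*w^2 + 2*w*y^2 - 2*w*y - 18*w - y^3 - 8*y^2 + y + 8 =-2*w^3 + 36*w^2 - 198*w - y^3 + y^2*(2*w - 3) + y*(w^2 - 21*w + 72) + 324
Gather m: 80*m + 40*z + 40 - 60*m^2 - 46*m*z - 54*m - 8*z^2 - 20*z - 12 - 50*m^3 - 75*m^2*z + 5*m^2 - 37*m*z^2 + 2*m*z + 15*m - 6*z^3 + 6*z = -50*m^3 + m^2*(-75*z - 55) + m*(-37*z^2 - 44*z + 41) - 6*z^3 - 8*z^2 + 26*z + 28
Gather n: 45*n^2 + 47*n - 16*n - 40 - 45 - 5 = 45*n^2 + 31*n - 90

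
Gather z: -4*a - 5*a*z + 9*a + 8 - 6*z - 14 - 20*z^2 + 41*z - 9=5*a - 20*z^2 + z*(35 - 5*a) - 15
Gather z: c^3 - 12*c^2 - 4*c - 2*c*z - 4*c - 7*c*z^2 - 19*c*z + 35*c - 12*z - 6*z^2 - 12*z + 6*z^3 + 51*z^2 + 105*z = c^3 - 12*c^2 + 27*c + 6*z^3 + z^2*(45 - 7*c) + z*(81 - 21*c)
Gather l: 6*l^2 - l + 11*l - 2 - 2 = 6*l^2 + 10*l - 4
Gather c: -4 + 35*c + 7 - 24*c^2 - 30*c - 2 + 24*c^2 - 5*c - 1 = 0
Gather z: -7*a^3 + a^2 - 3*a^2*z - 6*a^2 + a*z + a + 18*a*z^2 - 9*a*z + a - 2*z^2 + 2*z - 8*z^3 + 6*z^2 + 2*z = -7*a^3 - 5*a^2 + 2*a - 8*z^3 + z^2*(18*a + 4) + z*(-3*a^2 - 8*a + 4)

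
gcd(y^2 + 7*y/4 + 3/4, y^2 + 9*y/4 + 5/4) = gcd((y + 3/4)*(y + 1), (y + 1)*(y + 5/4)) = y + 1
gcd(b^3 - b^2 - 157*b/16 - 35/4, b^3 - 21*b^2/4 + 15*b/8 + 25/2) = b^2 - 11*b/4 - 5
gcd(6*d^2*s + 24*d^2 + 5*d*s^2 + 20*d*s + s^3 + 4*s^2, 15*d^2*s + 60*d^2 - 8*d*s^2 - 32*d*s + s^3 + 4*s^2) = s + 4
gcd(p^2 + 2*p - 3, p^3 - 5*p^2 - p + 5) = p - 1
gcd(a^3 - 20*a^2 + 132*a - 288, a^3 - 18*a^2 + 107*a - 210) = a - 6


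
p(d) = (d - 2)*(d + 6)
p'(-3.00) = -2.00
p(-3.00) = -15.00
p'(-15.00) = -26.00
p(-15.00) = 153.00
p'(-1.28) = 1.44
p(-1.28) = -15.48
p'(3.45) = 10.90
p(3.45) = 13.70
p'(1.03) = 6.06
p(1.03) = -6.82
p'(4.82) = 13.64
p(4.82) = 30.51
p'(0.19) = 4.38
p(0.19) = -11.20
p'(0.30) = 4.60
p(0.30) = -10.71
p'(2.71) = 9.42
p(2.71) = 6.18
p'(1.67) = 7.34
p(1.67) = -2.53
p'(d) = 2*d + 4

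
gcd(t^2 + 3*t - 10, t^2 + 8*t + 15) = t + 5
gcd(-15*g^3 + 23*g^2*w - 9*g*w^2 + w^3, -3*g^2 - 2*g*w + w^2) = -3*g + w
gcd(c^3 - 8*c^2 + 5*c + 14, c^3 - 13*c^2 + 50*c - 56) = c^2 - 9*c + 14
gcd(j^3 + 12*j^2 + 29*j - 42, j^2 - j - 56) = j + 7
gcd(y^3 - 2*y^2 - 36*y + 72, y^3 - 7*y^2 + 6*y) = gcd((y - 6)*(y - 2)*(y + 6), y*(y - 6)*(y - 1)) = y - 6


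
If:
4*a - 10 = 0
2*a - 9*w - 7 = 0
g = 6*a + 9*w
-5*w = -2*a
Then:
No Solution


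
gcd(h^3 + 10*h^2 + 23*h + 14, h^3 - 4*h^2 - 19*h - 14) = h^2 + 3*h + 2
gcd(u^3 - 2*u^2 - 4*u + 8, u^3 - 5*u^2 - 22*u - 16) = u + 2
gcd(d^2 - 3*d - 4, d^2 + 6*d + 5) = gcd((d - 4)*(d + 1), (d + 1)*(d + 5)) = d + 1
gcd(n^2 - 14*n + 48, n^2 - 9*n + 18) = n - 6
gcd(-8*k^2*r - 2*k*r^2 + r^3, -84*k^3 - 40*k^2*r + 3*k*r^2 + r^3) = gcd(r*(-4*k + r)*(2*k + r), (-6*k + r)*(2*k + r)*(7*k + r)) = 2*k + r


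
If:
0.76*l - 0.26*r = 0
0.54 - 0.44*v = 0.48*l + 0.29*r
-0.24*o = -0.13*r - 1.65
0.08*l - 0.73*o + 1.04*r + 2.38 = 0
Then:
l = 1.34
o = 9.00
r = 3.93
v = -2.83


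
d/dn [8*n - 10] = 8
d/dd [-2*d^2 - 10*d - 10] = -4*d - 10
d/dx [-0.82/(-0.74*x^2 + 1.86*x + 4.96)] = (1.5252 - 1.2136*x)/(-0.74*x^2 + 1.86*x + 4.96)^2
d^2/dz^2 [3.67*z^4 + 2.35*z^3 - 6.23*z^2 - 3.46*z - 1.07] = 44.04*z^2 + 14.1*z - 12.46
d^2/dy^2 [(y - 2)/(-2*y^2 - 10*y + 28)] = -1/(y^3 + 21*y^2 + 147*y + 343)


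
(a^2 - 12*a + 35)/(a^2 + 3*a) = (a^2 - 12*a + 35)/(a*(a + 3))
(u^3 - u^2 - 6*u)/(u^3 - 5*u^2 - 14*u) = (u - 3)/(u - 7)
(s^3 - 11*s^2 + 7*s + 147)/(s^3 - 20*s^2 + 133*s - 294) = (s + 3)/(s - 6)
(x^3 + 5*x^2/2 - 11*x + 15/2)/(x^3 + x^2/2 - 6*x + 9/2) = (x + 5)/(x + 3)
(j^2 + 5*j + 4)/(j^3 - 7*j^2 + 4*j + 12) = (j + 4)/(j^2 - 8*j + 12)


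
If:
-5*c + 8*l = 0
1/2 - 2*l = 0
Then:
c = 2/5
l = 1/4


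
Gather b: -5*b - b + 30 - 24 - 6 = -6*b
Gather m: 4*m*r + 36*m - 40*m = m*(4*r - 4)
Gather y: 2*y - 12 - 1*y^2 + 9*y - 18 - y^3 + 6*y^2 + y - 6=-y^3 + 5*y^2 + 12*y - 36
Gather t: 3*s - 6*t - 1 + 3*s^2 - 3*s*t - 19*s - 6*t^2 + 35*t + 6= 3*s^2 - 16*s - 6*t^2 + t*(29 - 3*s) + 5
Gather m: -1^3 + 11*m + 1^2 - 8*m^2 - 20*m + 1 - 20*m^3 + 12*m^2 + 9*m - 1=-20*m^3 + 4*m^2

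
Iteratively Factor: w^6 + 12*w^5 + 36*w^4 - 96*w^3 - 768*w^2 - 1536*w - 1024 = (w + 2)*(w^5 + 10*w^4 + 16*w^3 - 128*w^2 - 512*w - 512) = (w - 4)*(w + 2)*(w^4 + 14*w^3 + 72*w^2 + 160*w + 128) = (w - 4)*(w + 2)*(w + 4)*(w^3 + 10*w^2 + 32*w + 32) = (w - 4)*(w + 2)*(w + 4)^2*(w^2 + 6*w + 8) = (w - 4)*(w + 2)*(w + 4)^3*(w + 2)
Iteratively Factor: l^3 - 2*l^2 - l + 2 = (l - 2)*(l^2 - 1) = (l - 2)*(l + 1)*(l - 1)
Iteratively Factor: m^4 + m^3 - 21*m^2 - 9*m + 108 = (m + 3)*(m^3 - 2*m^2 - 15*m + 36) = (m - 3)*(m + 3)*(m^2 + m - 12) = (m - 3)*(m + 3)*(m + 4)*(m - 3)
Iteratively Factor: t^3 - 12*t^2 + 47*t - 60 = (t - 3)*(t^2 - 9*t + 20) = (t - 5)*(t - 3)*(t - 4)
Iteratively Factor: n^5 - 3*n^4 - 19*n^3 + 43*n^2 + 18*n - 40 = (n + 4)*(n^4 - 7*n^3 + 9*n^2 + 7*n - 10) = (n + 1)*(n + 4)*(n^3 - 8*n^2 + 17*n - 10) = (n - 5)*(n + 1)*(n + 4)*(n^2 - 3*n + 2) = (n - 5)*(n - 2)*(n + 1)*(n + 4)*(n - 1)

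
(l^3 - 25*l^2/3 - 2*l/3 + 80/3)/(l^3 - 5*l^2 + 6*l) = (3*l^2 - 19*l - 40)/(3*l*(l - 3))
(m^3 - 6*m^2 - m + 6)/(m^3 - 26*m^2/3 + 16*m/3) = 3*(m^3 - 6*m^2 - m + 6)/(m*(3*m^2 - 26*m + 16))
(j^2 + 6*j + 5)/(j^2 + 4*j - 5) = (j + 1)/(j - 1)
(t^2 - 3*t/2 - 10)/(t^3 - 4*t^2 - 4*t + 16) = (t + 5/2)/(t^2 - 4)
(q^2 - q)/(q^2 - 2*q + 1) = q/(q - 1)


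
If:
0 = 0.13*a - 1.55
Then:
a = 11.92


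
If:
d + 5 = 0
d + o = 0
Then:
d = -5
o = 5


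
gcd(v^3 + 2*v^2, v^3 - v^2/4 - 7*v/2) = v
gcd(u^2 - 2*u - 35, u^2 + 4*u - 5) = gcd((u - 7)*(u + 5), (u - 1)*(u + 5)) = u + 5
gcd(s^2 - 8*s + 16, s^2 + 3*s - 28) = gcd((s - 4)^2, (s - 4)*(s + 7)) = s - 4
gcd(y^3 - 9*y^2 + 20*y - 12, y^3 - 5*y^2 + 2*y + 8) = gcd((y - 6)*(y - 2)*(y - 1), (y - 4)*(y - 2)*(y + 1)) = y - 2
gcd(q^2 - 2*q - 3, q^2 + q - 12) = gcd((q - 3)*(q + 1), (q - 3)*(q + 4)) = q - 3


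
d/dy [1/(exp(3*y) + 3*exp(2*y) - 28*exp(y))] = (-3*exp(2*y) - 6*exp(y) + 28)*exp(-y)/(exp(2*y) + 3*exp(y) - 28)^2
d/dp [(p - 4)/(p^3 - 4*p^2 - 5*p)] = (-p*(-p^2 + 4*p + 5) + (p - 4)*(-3*p^2 + 8*p + 5))/(p^2*(-p^2 + 4*p + 5)^2)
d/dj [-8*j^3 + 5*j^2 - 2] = 2*j*(5 - 12*j)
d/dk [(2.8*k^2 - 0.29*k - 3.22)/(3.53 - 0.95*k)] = (-2.66*k^2 + 19.768*k - 4.0827)/(0.9025*k^2 - 6.707*k + 12.4609)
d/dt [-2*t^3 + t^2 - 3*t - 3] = -6*t^2 + 2*t - 3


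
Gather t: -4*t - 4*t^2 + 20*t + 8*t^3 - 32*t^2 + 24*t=8*t^3 - 36*t^2 + 40*t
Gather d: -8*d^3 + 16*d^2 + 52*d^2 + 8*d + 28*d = -8*d^3 + 68*d^2 + 36*d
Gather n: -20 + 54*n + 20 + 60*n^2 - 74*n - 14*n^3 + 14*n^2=-14*n^3 + 74*n^2 - 20*n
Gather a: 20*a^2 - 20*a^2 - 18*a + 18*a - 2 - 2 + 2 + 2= 0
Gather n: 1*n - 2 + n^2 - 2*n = n^2 - n - 2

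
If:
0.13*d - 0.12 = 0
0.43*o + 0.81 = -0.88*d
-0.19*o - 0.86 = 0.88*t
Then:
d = 0.92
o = -3.77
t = -0.16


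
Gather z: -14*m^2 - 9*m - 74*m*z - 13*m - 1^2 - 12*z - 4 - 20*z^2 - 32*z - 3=-14*m^2 - 22*m - 20*z^2 + z*(-74*m - 44) - 8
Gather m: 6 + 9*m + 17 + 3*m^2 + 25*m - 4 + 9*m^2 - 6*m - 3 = 12*m^2 + 28*m + 16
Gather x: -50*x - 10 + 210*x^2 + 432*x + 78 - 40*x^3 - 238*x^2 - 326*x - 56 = -40*x^3 - 28*x^2 + 56*x + 12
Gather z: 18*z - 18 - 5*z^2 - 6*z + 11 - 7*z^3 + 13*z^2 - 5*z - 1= -7*z^3 + 8*z^2 + 7*z - 8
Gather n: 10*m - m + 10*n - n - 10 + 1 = 9*m + 9*n - 9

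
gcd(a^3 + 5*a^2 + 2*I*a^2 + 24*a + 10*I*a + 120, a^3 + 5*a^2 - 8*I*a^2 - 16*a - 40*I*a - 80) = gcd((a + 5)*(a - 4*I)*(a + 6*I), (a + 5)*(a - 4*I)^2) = a^2 + a*(5 - 4*I) - 20*I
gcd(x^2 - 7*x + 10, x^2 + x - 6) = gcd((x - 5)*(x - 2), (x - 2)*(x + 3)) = x - 2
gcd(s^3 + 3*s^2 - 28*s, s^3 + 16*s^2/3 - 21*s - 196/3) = s^2 + 3*s - 28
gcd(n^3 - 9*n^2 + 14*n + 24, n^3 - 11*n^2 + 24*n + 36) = n^2 - 5*n - 6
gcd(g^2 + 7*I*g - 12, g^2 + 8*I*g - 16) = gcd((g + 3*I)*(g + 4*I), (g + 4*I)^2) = g + 4*I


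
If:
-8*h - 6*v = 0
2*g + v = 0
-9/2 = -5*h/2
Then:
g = 6/5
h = 9/5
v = -12/5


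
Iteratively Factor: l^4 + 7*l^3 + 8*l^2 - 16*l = (l + 4)*(l^3 + 3*l^2 - 4*l) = (l + 4)^2*(l^2 - l) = l*(l + 4)^2*(l - 1)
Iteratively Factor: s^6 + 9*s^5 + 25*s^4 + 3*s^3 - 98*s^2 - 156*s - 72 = (s - 2)*(s^5 + 11*s^4 + 47*s^3 + 97*s^2 + 96*s + 36) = (s - 2)*(s + 3)*(s^4 + 8*s^3 + 23*s^2 + 28*s + 12) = (s - 2)*(s + 1)*(s + 3)*(s^3 + 7*s^2 + 16*s + 12) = (s - 2)*(s + 1)*(s + 2)*(s + 3)*(s^2 + 5*s + 6) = (s - 2)*(s + 1)*(s + 2)^2*(s + 3)*(s + 3)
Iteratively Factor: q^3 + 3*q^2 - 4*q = (q - 1)*(q^2 + 4*q) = q*(q - 1)*(q + 4)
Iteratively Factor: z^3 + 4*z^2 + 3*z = (z + 3)*(z^2 + z) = (z + 1)*(z + 3)*(z)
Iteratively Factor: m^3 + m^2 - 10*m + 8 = (m - 1)*(m^2 + 2*m - 8) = (m - 2)*(m - 1)*(m + 4)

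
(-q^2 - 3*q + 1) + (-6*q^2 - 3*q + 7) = -7*q^2 - 6*q + 8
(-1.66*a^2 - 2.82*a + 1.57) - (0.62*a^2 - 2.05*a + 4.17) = -2.28*a^2 - 0.77*a - 2.6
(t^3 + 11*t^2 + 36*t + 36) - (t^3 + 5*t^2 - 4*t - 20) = 6*t^2 + 40*t + 56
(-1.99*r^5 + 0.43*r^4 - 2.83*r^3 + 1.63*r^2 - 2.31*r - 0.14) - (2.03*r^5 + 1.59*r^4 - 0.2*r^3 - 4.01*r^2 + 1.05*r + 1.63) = -4.02*r^5 - 1.16*r^4 - 2.63*r^3 + 5.64*r^2 - 3.36*r - 1.77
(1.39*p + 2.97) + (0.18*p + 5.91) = 1.57*p + 8.88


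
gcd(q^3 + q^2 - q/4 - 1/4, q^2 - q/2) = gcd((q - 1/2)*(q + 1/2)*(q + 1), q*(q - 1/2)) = q - 1/2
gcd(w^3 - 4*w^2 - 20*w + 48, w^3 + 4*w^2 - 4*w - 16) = w^2 + 2*w - 8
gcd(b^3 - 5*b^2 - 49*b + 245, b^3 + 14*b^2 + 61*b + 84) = b + 7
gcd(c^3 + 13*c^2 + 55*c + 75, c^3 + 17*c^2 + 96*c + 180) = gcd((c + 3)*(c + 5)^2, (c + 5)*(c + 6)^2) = c + 5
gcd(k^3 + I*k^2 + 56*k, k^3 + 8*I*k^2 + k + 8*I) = k + 8*I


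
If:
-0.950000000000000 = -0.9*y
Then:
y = 1.06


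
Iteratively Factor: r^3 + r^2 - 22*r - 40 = (r + 4)*(r^2 - 3*r - 10) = (r - 5)*(r + 4)*(r + 2)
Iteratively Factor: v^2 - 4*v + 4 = (v - 2)*(v - 2)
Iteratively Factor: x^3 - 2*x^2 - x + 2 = (x - 2)*(x^2 - 1) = (x - 2)*(x + 1)*(x - 1)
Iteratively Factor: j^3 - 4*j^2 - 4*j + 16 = (j - 4)*(j^2 - 4) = (j - 4)*(j - 2)*(j + 2)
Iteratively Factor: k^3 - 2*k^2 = (k)*(k^2 - 2*k) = k^2*(k - 2)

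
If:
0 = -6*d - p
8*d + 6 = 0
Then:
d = -3/4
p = 9/2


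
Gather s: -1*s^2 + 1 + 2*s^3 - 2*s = 2*s^3 - s^2 - 2*s + 1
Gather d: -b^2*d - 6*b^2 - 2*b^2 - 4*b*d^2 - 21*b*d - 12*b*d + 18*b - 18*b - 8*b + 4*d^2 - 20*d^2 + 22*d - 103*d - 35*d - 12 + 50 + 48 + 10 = -8*b^2 - 8*b + d^2*(-4*b - 16) + d*(-b^2 - 33*b - 116) + 96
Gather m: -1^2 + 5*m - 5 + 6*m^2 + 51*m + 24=6*m^2 + 56*m + 18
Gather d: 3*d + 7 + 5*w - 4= 3*d + 5*w + 3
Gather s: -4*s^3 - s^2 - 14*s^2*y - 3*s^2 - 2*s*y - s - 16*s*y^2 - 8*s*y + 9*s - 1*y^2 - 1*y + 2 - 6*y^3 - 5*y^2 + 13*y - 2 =-4*s^3 + s^2*(-14*y - 4) + s*(-16*y^2 - 10*y + 8) - 6*y^3 - 6*y^2 + 12*y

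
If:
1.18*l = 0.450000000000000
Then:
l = 0.38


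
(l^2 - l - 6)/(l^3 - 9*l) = (l + 2)/(l*(l + 3))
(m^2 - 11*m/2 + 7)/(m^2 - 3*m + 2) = (m - 7/2)/(m - 1)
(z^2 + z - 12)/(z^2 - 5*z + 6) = (z + 4)/(z - 2)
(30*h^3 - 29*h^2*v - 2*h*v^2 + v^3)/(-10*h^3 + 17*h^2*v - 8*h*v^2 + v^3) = (-30*h^2 - h*v + v^2)/(10*h^2 - 7*h*v + v^2)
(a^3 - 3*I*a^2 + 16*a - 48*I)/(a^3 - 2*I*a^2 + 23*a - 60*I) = (a + 4*I)/(a + 5*I)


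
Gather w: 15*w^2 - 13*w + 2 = 15*w^2 - 13*w + 2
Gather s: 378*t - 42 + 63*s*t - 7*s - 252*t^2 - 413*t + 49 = s*(63*t - 7) - 252*t^2 - 35*t + 7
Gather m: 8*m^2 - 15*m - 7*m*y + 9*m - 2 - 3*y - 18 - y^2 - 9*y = 8*m^2 + m*(-7*y - 6) - y^2 - 12*y - 20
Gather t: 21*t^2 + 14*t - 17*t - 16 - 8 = 21*t^2 - 3*t - 24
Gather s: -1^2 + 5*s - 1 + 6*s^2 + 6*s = 6*s^2 + 11*s - 2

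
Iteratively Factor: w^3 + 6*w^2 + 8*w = (w + 4)*(w^2 + 2*w) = w*(w + 4)*(w + 2)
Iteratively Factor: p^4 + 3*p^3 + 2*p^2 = (p + 1)*(p^3 + 2*p^2) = p*(p + 1)*(p^2 + 2*p) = p^2*(p + 1)*(p + 2)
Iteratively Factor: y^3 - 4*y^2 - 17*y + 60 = (y - 3)*(y^2 - y - 20) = (y - 5)*(y - 3)*(y + 4)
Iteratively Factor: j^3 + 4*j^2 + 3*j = (j + 1)*(j^2 + 3*j) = (j + 1)*(j + 3)*(j)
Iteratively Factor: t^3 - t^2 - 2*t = (t + 1)*(t^2 - 2*t) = (t - 2)*(t + 1)*(t)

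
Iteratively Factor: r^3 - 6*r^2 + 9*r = (r - 3)*(r^2 - 3*r) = (r - 3)^2*(r)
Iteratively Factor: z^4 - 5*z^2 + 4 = (z - 1)*(z^3 + z^2 - 4*z - 4) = (z - 1)*(z + 1)*(z^2 - 4) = (z - 1)*(z + 1)*(z + 2)*(z - 2)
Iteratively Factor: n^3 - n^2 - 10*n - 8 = (n + 2)*(n^2 - 3*n - 4) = (n + 1)*(n + 2)*(n - 4)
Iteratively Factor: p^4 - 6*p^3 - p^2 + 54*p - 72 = (p + 3)*(p^3 - 9*p^2 + 26*p - 24) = (p - 2)*(p + 3)*(p^2 - 7*p + 12) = (p - 4)*(p - 2)*(p + 3)*(p - 3)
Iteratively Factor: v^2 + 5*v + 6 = (v + 2)*(v + 3)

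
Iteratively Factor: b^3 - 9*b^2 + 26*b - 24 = (b - 2)*(b^2 - 7*b + 12) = (b - 3)*(b - 2)*(b - 4)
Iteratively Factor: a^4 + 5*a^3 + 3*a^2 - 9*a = (a + 3)*(a^3 + 2*a^2 - 3*a) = (a + 3)^2*(a^2 - a) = a*(a + 3)^2*(a - 1)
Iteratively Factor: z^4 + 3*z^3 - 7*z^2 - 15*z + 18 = (z + 3)*(z^3 - 7*z + 6) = (z - 2)*(z + 3)*(z^2 + 2*z - 3) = (z - 2)*(z + 3)^2*(z - 1)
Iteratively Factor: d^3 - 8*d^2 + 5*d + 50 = (d - 5)*(d^2 - 3*d - 10) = (d - 5)^2*(d + 2)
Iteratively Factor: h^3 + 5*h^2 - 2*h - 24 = (h + 4)*(h^2 + h - 6) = (h - 2)*(h + 4)*(h + 3)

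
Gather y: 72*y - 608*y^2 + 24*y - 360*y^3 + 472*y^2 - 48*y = -360*y^3 - 136*y^2 + 48*y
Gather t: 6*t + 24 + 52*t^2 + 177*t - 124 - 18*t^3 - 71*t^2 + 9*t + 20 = -18*t^3 - 19*t^2 + 192*t - 80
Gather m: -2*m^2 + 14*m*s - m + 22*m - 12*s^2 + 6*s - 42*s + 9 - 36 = -2*m^2 + m*(14*s + 21) - 12*s^2 - 36*s - 27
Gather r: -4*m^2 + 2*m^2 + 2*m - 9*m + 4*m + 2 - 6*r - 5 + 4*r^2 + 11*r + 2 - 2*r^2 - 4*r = -2*m^2 - 3*m + 2*r^2 + r - 1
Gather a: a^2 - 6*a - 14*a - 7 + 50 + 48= a^2 - 20*a + 91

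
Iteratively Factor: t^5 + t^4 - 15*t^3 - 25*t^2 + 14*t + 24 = (t + 2)*(t^4 - t^3 - 13*t^2 + t + 12) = (t - 1)*(t + 2)*(t^3 - 13*t - 12) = (t - 4)*(t - 1)*(t + 2)*(t^2 + 4*t + 3) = (t - 4)*(t - 1)*(t + 1)*(t + 2)*(t + 3)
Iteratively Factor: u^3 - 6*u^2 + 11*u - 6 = (u - 3)*(u^2 - 3*u + 2) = (u - 3)*(u - 2)*(u - 1)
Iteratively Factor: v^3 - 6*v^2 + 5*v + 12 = (v + 1)*(v^2 - 7*v + 12) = (v - 3)*(v + 1)*(v - 4)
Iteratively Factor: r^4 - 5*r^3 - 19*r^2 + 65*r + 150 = (r - 5)*(r^3 - 19*r - 30) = (r - 5)*(r + 2)*(r^2 - 2*r - 15) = (r - 5)*(r + 2)*(r + 3)*(r - 5)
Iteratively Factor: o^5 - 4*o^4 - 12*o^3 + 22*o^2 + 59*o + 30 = (o + 1)*(o^4 - 5*o^3 - 7*o^2 + 29*o + 30) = (o + 1)*(o + 2)*(o^3 - 7*o^2 + 7*o + 15) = (o - 3)*(o + 1)*(o + 2)*(o^2 - 4*o - 5) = (o - 3)*(o + 1)^2*(o + 2)*(o - 5)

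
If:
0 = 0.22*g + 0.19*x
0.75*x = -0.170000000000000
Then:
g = 0.20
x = -0.23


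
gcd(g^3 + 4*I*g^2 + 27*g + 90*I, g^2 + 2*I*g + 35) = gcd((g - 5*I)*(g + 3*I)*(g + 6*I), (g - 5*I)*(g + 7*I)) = g - 5*I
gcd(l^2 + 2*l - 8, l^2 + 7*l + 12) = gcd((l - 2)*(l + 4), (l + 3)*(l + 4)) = l + 4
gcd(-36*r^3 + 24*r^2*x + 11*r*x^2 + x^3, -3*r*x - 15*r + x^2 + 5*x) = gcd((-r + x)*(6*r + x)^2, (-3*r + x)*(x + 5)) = 1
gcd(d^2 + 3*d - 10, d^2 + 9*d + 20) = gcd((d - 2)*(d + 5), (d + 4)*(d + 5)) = d + 5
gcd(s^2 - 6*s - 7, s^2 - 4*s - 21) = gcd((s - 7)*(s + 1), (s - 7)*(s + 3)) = s - 7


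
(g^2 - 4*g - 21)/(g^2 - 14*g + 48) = (g^2 - 4*g - 21)/(g^2 - 14*g + 48)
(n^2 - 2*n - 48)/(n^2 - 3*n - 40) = (n + 6)/(n + 5)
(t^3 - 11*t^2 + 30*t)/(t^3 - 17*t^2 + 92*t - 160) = t*(t - 6)/(t^2 - 12*t + 32)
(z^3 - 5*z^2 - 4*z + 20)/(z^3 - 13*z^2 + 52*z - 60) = (z + 2)/(z - 6)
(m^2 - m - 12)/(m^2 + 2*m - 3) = (m - 4)/(m - 1)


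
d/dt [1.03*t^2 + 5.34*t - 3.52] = 2.06*t + 5.34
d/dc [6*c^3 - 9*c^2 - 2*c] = 18*c^2 - 18*c - 2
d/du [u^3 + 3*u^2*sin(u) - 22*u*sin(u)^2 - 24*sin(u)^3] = 3*u^2*cos(u) + 3*u^2 + 6*u*sin(u) - 22*u*sin(2*u) - 72*sin(u)^2*cos(u) - 22*sin(u)^2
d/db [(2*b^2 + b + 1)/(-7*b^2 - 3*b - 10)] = (b^2 - 26*b - 7)/(49*b^4 + 42*b^3 + 149*b^2 + 60*b + 100)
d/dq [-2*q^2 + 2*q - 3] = 2 - 4*q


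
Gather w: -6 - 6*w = -6*w - 6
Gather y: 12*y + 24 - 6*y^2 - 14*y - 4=-6*y^2 - 2*y + 20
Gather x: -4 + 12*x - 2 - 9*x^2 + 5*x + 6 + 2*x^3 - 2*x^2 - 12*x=2*x^3 - 11*x^2 + 5*x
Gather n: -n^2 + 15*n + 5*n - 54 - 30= -n^2 + 20*n - 84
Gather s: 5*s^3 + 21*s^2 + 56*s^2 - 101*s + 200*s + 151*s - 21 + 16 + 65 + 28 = 5*s^3 + 77*s^2 + 250*s + 88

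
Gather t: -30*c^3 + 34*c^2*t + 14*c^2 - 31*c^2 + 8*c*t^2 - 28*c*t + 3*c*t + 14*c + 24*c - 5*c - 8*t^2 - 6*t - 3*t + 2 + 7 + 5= -30*c^3 - 17*c^2 + 33*c + t^2*(8*c - 8) + t*(34*c^2 - 25*c - 9) + 14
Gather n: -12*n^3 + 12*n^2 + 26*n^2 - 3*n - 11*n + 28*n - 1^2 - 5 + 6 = -12*n^3 + 38*n^2 + 14*n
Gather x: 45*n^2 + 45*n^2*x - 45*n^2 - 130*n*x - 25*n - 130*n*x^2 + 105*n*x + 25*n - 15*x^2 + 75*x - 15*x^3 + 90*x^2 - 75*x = -15*x^3 + x^2*(75 - 130*n) + x*(45*n^2 - 25*n)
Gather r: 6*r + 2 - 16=6*r - 14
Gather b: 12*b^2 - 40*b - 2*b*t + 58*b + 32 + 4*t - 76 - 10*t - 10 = 12*b^2 + b*(18 - 2*t) - 6*t - 54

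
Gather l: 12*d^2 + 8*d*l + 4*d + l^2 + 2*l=12*d^2 + 4*d + l^2 + l*(8*d + 2)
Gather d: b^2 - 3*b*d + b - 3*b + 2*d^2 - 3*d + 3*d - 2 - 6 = b^2 - 3*b*d - 2*b + 2*d^2 - 8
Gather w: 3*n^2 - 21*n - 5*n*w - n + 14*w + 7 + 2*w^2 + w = 3*n^2 - 22*n + 2*w^2 + w*(15 - 5*n) + 7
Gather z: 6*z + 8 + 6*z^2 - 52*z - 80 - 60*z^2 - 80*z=-54*z^2 - 126*z - 72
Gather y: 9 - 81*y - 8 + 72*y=1 - 9*y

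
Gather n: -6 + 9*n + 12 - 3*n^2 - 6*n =-3*n^2 + 3*n + 6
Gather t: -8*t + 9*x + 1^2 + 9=-8*t + 9*x + 10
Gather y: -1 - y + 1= -y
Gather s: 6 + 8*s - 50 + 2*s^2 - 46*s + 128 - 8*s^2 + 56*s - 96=-6*s^2 + 18*s - 12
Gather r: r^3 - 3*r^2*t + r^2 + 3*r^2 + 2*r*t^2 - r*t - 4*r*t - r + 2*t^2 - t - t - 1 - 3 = r^3 + r^2*(4 - 3*t) + r*(2*t^2 - 5*t - 1) + 2*t^2 - 2*t - 4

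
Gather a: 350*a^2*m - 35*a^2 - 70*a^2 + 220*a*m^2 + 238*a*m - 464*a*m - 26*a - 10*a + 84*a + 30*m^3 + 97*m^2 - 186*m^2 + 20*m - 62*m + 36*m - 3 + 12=a^2*(350*m - 105) + a*(220*m^2 - 226*m + 48) + 30*m^3 - 89*m^2 - 6*m + 9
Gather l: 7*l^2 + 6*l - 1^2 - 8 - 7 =7*l^2 + 6*l - 16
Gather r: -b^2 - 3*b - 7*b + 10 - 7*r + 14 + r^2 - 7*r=-b^2 - 10*b + r^2 - 14*r + 24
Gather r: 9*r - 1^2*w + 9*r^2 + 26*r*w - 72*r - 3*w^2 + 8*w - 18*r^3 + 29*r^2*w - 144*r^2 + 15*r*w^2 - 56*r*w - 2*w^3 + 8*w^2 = -18*r^3 + r^2*(29*w - 135) + r*(15*w^2 - 30*w - 63) - 2*w^3 + 5*w^2 + 7*w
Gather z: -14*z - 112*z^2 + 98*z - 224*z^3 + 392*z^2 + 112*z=-224*z^3 + 280*z^2 + 196*z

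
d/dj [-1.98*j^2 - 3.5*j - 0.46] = -3.96*j - 3.5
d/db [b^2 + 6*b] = 2*b + 6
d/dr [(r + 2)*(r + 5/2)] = 2*r + 9/2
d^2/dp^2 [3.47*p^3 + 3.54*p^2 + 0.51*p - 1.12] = 20.82*p + 7.08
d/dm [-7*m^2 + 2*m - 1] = 2 - 14*m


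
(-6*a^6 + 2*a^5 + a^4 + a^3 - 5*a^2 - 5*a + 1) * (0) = 0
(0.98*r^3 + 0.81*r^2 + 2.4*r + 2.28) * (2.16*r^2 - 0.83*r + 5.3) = 2.1168*r^5 + 0.9362*r^4 + 9.7057*r^3 + 7.2258*r^2 + 10.8276*r + 12.084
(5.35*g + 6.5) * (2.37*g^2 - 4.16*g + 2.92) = 12.6795*g^3 - 6.851*g^2 - 11.418*g + 18.98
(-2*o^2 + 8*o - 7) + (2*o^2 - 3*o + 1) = 5*o - 6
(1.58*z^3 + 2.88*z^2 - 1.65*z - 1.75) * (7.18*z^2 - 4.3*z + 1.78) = 11.3444*z^5 + 13.8844*z^4 - 21.4186*z^3 - 0.343599999999999*z^2 + 4.588*z - 3.115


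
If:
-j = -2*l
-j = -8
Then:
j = 8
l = 4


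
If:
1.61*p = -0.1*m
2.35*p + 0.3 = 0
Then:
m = 2.06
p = -0.13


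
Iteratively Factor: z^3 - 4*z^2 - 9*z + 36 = (z + 3)*(z^2 - 7*z + 12) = (z - 3)*(z + 3)*(z - 4)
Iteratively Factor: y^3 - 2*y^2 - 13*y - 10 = (y + 1)*(y^2 - 3*y - 10) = (y - 5)*(y + 1)*(y + 2)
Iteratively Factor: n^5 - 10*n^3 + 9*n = (n)*(n^4 - 10*n^2 + 9) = n*(n + 3)*(n^3 - 3*n^2 - n + 3) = n*(n + 1)*(n + 3)*(n^2 - 4*n + 3) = n*(n - 1)*(n + 1)*(n + 3)*(n - 3)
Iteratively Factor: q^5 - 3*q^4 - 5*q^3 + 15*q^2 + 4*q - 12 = (q + 2)*(q^4 - 5*q^3 + 5*q^2 + 5*q - 6) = (q - 1)*(q + 2)*(q^3 - 4*q^2 + q + 6) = (q - 1)*(q + 1)*(q + 2)*(q^2 - 5*q + 6) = (q - 3)*(q - 1)*(q + 1)*(q + 2)*(q - 2)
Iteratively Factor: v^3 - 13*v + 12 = (v - 1)*(v^2 + v - 12) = (v - 1)*(v + 4)*(v - 3)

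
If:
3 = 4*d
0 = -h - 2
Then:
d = 3/4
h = -2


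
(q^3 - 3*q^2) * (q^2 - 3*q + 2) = q^5 - 6*q^4 + 11*q^3 - 6*q^2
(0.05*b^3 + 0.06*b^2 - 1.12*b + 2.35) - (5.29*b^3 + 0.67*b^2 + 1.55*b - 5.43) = -5.24*b^3 - 0.61*b^2 - 2.67*b + 7.78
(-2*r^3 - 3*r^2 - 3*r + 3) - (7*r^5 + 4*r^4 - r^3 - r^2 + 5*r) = -7*r^5 - 4*r^4 - r^3 - 2*r^2 - 8*r + 3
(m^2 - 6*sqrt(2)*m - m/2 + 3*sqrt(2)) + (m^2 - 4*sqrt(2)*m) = 2*m^2 - 10*sqrt(2)*m - m/2 + 3*sqrt(2)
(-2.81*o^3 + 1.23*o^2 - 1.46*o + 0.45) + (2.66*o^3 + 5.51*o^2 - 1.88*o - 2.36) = -0.15*o^3 + 6.74*o^2 - 3.34*o - 1.91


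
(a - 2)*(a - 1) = a^2 - 3*a + 2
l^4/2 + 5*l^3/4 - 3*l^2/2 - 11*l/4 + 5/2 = (l/2 + 1)*(l - 1)^2*(l + 5/2)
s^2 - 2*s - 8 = (s - 4)*(s + 2)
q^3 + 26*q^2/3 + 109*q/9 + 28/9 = (q + 1/3)*(q + 4/3)*(q + 7)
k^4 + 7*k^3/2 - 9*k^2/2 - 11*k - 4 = (k - 2)*(k + 1/2)*(k + 1)*(k + 4)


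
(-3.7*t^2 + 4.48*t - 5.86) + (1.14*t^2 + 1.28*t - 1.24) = -2.56*t^2 + 5.76*t - 7.1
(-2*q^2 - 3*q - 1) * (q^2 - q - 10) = -2*q^4 - q^3 + 22*q^2 + 31*q + 10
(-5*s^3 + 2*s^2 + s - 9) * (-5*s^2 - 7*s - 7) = 25*s^5 + 25*s^4 + 16*s^3 + 24*s^2 + 56*s + 63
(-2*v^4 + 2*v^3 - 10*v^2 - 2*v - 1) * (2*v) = -4*v^5 + 4*v^4 - 20*v^3 - 4*v^2 - 2*v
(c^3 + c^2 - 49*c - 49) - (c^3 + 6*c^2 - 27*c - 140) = -5*c^2 - 22*c + 91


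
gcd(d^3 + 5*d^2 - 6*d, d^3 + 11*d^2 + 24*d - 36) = d^2 + 5*d - 6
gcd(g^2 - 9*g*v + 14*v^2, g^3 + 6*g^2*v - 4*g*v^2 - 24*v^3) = -g + 2*v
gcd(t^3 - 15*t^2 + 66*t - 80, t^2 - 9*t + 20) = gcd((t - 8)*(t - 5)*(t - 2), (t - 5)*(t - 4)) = t - 5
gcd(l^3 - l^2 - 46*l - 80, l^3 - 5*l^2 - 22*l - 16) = l^2 - 6*l - 16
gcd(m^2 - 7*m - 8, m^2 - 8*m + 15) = 1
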